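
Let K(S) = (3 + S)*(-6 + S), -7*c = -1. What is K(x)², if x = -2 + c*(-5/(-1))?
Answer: 374544/2401 ≈ 156.00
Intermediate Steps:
c = ⅐ (c = -⅐*(-1) = ⅐ ≈ 0.14286)
x = -9/7 (x = -2 + (-5/(-1))/7 = -2 + (-5*(-1))/7 = -2 + (⅐)*5 = -2 + 5/7 = -9/7 ≈ -1.2857)
K(S) = (-6 + S)*(3 + S)
K(x)² = (-18 + (-9/7)² - 3*(-9/7))² = (-18 + 81/49 + 27/7)² = (-612/49)² = 374544/2401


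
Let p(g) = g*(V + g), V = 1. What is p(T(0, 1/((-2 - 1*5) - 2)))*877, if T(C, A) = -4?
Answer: 10524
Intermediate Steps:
p(g) = g*(1 + g)
p(T(0, 1/((-2 - 1*5) - 2)))*877 = -4*(1 - 4)*877 = -4*(-3)*877 = 12*877 = 10524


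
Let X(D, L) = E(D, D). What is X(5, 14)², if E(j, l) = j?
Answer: 25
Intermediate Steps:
X(D, L) = D
X(5, 14)² = 5² = 25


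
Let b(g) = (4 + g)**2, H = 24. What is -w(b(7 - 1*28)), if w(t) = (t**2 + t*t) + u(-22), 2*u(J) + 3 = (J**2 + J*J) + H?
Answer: -335073/2 ≈ -1.6754e+5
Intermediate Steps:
u(J) = 21/2 + J**2 (u(J) = -3/2 + ((J**2 + J*J) + 24)/2 = -3/2 + ((J**2 + J**2) + 24)/2 = -3/2 + (2*J**2 + 24)/2 = -3/2 + (24 + 2*J**2)/2 = -3/2 + (12 + J**2) = 21/2 + J**2)
w(t) = 989/2 + 2*t**2 (w(t) = (t**2 + t*t) + (21/2 + (-22)**2) = (t**2 + t**2) + (21/2 + 484) = 2*t**2 + 989/2 = 989/2 + 2*t**2)
-w(b(7 - 1*28)) = -(989/2 + 2*((4 + (7 - 1*28))**2)**2) = -(989/2 + 2*((4 + (7 - 28))**2)**2) = -(989/2 + 2*((4 - 21)**2)**2) = -(989/2 + 2*((-17)**2)**2) = -(989/2 + 2*289**2) = -(989/2 + 2*83521) = -(989/2 + 167042) = -1*335073/2 = -335073/2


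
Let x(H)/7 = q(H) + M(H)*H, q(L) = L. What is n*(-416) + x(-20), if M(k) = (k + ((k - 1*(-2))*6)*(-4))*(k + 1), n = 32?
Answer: 1082468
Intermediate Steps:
M(k) = (1 + k)*(-48 - 23*k) (M(k) = (k + ((k + 2)*6)*(-4))*(1 + k) = (k + ((2 + k)*6)*(-4))*(1 + k) = (k + (12 + 6*k)*(-4))*(1 + k) = (k + (-48 - 24*k))*(1 + k) = (-48 - 23*k)*(1 + k) = (1 + k)*(-48 - 23*k))
x(H) = 7*H + 7*H*(-48 - 71*H - 23*H²) (x(H) = 7*(H + (-48 - 71*H - 23*H²)*H) = 7*(H + H*(-48 - 71*H - 23*H²)) = 7*H + 7*H*(-48 - 71*H - 23*H²))
n*(-416) + x(-20) = 32*(-416) + 7*(-20)*(-47 - 71*(-20) - 23*(-20)²) = -13312 + 7*(-20)*(-47 + 1420 - 23*400) = -13312 + 7*(-20)*(-47 + 1420 - 9200) = -13312 + 7*(-20)*(-7827) = -13312 + 1095780 = 1082468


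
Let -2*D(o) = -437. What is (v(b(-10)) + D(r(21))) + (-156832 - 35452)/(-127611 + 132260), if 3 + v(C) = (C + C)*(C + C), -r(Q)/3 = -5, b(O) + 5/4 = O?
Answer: 12652527/18596 ≈ 680.39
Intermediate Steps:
b(O) = -5/4 + O
r(Q) = 15 (r(Q) = -3*(-5) = 15)
D(o) = 437/2 (D(o) = -½*(-437) = 437/2)
v(C) = -3 + 4*C² (v(C) = -3 + (C + C)*(C + C) = -3 + (2*C)*(2*C) = -3 + 4*C²)
(v(b(-10)) + D(r(21))) + (-156832 - 35452)/(-127611 + 132260) = ((-3 + 4*(-5/4 - 10)²) + 437/2) + (-156832 - 35452)/(-127611 + 132260) = ((-3 + 4*(-45/4)²) + 437/2) - 192284/4649 = ((-3 + 4*(2025/16)) + 437/2) - 192284*1/4649 = ((-3 + 2025/4) + 437/2) - 192284/4649 = (2013/4 + 437/2) - 192284/4649 = 2887/4 - 192284/4649 = 12652527/18596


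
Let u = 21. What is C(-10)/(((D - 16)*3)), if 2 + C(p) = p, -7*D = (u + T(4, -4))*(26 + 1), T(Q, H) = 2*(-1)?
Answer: 28/625 ≈ 0.044800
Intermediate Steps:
T(Q, H) = -2
D = -513/7 (D = -(21 - 2)*(26 + 1)/7 = -19*27/7 = -1/7*513 = -513/7 ≈ -73.286)
C(p) = -2 + p
C(-10)/(((D - 16)*3)) = (-2 - 10)/(((-513/7 - 16)*3)) = -12/((-625/7*3)) = -12/(-1875/7) = -12*(-7/1875) = 28/625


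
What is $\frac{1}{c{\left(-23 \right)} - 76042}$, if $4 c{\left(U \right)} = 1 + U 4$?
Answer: $- \frac{4}{304259} \approx -1.3147 \cdot 10^{-5}$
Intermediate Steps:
$c{\left(U \right)} = \frac{1}{4} + U$ ($c{\left(U \right)} = \frac{1 + U 4}{4} = \frac{1 + 4 U}{4} = \frac{1}{4} + U$)
$\frac{1}{c{\left(-23 \right)} - 76042} = \frac{1}{\left(\frac{1}{4} - 23\right) - 76042} = \frac{1}{- \frac{91}{4} - 76042} = \frac{1}{- \frac{304259}{4}} = - \frac{4}{304259}$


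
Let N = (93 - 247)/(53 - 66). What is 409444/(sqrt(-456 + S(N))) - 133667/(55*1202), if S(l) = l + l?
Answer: -133667/66110 - 204722*I*sqrt(18265)/1405 ≈ -2.0219 - 19692.0*I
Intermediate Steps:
N = 154/13 (N = -154/(-13) = -154*(-1/13) = 154/13 ≈ 11.846)
S(l) = 2*l
409444/(sqrt(-456 + S(N))) - 133667/(55*1202) = 409444/(sqrt(-456 + 2*(154/13))) - 133667/(55*1202) = 409444/(sqrt(-456 + 308/13)) - 133667/66110 = 409444/(sqrt(-5620/13)) - 133667*1/66110 = 409444/((2*I*sqrt(18265)/13)) - 133667/66110 = 409444*(-I*sqrt(18265)/2810) - 133667/66110 = -204722*I*sqrt(18265)/1405 - 133667/66110 = -133667/66110 - 204722*I*sqrt(18265)/1405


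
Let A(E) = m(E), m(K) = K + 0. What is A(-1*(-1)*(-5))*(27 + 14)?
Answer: -205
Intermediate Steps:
m(K) = K
A(E) = E
A(-1*(-1)*(-5))*(27 + 14) = (-1*(-1)*(-5))*(27 + 14) = (1*(-5))*41 = -5*41 = -205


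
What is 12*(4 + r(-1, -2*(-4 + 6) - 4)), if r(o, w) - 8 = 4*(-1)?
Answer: 96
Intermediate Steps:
r(o, w) = 4 (r(o, w) = 8 + 4*(-1) = 8 - 4 = 4)
12*(4 + r(-1, -2*(-4 + 6) - 4)) = 12*(4 + 4) = 12*8 = 96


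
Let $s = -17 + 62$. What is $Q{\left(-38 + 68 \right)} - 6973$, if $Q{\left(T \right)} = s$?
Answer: $-6928$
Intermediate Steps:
$s = 45$
$Q{\left(T \right)} = 45$
$Q{\left(-38 + 68 \right)} - 6973 = 45 - 6973 = -6928$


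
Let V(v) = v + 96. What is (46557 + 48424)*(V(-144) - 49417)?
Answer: -4698235165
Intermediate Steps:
V(v) = 96 + v
(46557 + 48424)*(V(-144) - 49417) = (46557 + 48424)*((96 - 144) - 49417) = 94981*(-48 - 49417) = 94981*(-49465) = -4698235165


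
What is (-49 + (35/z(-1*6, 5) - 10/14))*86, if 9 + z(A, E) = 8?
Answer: -50998/7 ≈ -7285.4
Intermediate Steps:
z(A, E) = -1 (z(A, E) = -9 + 8 = -1)
(-49 + (35/z(-1*6, 5) - 10/14))*86 = (-49 + (35/(-1) - 10/14))*86 = (-49 + (35*(-1) - 10*1/14))*86 = (-49 + (-35 - 5/7))*86 = (-49 - 250/7)*86 = -593/7*86 = -50998/7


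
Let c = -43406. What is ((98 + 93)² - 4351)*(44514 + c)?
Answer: 35600040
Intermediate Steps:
((98 + 93)² - 4351)*(44514 + c) = ((98 + 93)² - 4351)*(44514 - 43406) = (191² - 4351)*1108 = (36481 - 4351)*1108 = 32130*1108 = 35600040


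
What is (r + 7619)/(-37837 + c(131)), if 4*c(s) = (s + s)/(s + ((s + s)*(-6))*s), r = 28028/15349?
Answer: -367526209378/1824748290395 ≈ -0.20141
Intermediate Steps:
r = 28028/15349 (r = 28028*(1/15349) = 28028/15349 ≈ 1.8260)
c(s) = s/(2*(s - 12*s²)) (c(s) = ((s + s)/(s + ((s + s)*(-6))*s))/4 = ((2*s)/(s + ((2*s)*(-6))*s))/4 = ((2*s)/(s + (-12*s)*s))/4 = ((2*s)/(s - 12*s²))/4 = (2*s/(s - 12*s²))/4 = s/(2*(s - 12*s²)))
(r + 7619)/(-37837 + c(131)) = (28028/15349 + 7619)/(-37837 - 1/(-2 + 24*131)) = 116972059/(15349*(-37837 - 1/(-2 + 3144))) = 116972059/(15349*(-37837 - 1/3142)) = 116972059/(15349*(-118883855/3142)) = (116972059/15349)*(-3142/118883855) = -367526209378/1824748290395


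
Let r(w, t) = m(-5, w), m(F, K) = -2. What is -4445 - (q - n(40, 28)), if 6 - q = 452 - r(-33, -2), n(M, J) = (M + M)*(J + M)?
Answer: 1443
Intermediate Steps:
r(w, t) = -2
n(M, J) = 2*M*(J + M) (n(M, J) = (2*M)*(J + M) = 2*M*(J + M))
q = -448 (q = 6 - (452 - 1*(-2)) = 6 - (452 + 2) = 6 - 1*454 = 6 - 454 = -448)
-4445 - (q - n(40, 28)) = -4445 - (-448 - 2*40*(28 + 40)) = -4445 - (-448 - 2*40*68) = -4445 - (-448 - 1*5440) = -4445 - (-448 - 5440) = -4445 - 1*(-5888) = -4445 + 5888 = 1443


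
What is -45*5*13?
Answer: -2925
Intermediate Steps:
-45*5*13 = -225*13 = -2925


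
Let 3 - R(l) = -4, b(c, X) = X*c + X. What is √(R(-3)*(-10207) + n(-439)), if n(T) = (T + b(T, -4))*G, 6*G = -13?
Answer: I*√2674578/6 ≈ 272.57*I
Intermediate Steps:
b(c, X) = X + X*c
G = -13/6 (G = (⅙)*(-13) = -13/6 ≈ -2.1667)
R(l) = 7 (R(l) = 3 - 1*(-4) = 3 + 4 = 7)
n(T) = 26/3 + 13*T/2 (n(T) = (T - 4*(1 + T))*(-13/6) = (T + (-4 - 4*T))*(-13/6) = (-4 - 3*T)*(-13/6) = 26/3 + 13*T/2)
√(R(-3)*(-10207) + n(-439)) = √(7*(-10207) + (26/3 + (13/2)*(-439))) = √(-71449 + (26/3 - 5707/2)) = √(-71449 - 17069/6) = √(-445763/6) = I*√2674578/6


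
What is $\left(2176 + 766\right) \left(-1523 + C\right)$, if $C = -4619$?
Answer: $-18069764$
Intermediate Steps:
$\left(2176 + 766\right) \left(-1523 + C\right) = \left(2176 + 766\right) \left(-1523 - 4619\right) = 2942 \left(-6142\right) = -18069764$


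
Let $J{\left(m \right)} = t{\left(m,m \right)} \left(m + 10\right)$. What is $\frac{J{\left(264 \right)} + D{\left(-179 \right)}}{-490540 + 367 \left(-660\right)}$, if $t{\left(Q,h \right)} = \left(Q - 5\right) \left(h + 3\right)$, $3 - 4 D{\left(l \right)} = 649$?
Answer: $- \frac{37895521}{1465520} \approx -25.858$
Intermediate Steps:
$D{\left(l \right)} = - \frac{323}{2}$ ($D{\left(l \right)} = \frac{3}{4} - \frac{649}{4} = - \frac{323}{2}$)
$t{\left(Q,h \right)} = \left(-5 + Q\right) \left(3 + h\right)$
$J{\left(m \right)} = \left(10 + m\right) \left(-15 + m^{2} - 2 m\right)$ ($J{\left(m \right)} = \left(-15 - 5 m + 3 m + m m\right) \left(m + 10\right) = \left(-15 - 5 m + 3 m + m^{2}\right) \left(10 + m\right) = \left(-15 + m^{2} - 2 m\right) \left(10 + m\right) = \left(10 + m\right) \left(-15 + m^{2} - 2 m\right)$)
$\frac{J{\left(264 \right)} + D{\left(-179 \right)}}{-490540 + 367 \left(-660\right)} = \frac{\left(10 + 264\right) \left(-15 + 264^{2} - 528\right) - \frac{323}{2}}{-490540 + 367 \left(-660\right)} = \frac{274 \left(-15 + 69696 - 528\right) - \frac{323}{2}}{-490540 - 242220} = \frac{274 \cdot 69153 - \frac{323}{2}}{-732760} = \left(18947922 - \frac{323}{2}\right) \left(- \frac{1}{732760}\right) = \frac{37895521}{2} \left(- \frac{1}{732760}\right) = - \frac{37895521}{1465520}$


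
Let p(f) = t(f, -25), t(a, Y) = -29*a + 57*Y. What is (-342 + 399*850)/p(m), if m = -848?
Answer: 338808/23167 ≈ 14.625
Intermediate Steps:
p(f) = -1425 - 29*f (p(f) = -29*f + 57*(-25) = -29*f - 1425 = -1425 - 29*f)
(-342 + 399*850)/p(m) = (-342 + 399*850)/(-1425 - 29*(-848)) = (-342 + 339150)/(-1425 + 24592) = 338808/23167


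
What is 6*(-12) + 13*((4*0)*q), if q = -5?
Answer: -72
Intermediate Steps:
6*(-12) + 13*((4*0)*q) = 6*(-12) + 13*((4*0)*(-5)) = -72 + 13*(0*(-5)) = -72 + 13*0 = -72 + 0 = -72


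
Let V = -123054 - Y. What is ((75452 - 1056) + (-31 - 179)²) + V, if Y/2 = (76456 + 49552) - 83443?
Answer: -89688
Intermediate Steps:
Y = 85130 (Y = 2*((76456 + 49552) - 83443) = 2*(126008 - 83443) = 2*42565 = 85130)
V = -208184 (V = -123054 - 1*85130 = -123054 - 85130 = -208184)
((75452 - 1056) + (-31 - 179)²) + V = ((75452 - 1056) + (-31 - 179)²) - 208184 = (74396 + (-210)²) - 208184 = (74396 + 44100) - 208184 = 118496 - 208184 = -89688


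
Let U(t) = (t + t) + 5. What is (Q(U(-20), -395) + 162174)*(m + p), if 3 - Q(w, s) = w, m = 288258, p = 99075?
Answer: 62830060596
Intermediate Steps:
U(t) = 5 + 2*t (U(t) = 2*t + 5 = 5 + 2*t)
Q(w, s) = 3 - w
(Q(U(-20), -395) + 162174)*(m + p) = ((3 - (5 + 2*(-20))) + 162174)*(288258 + 99075) = ((3 - (5 - 40)) + 162174)*387333 = ((3 - 1*(-35)) + 162174)*387333 = ((3 + 35) + 162174)*387333 = (38 + 162174)*387333 = 162212*387333 = 62830060596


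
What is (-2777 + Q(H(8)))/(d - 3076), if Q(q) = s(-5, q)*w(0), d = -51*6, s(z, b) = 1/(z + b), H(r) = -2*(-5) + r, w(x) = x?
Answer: 2777/3382 ≈ 0.82111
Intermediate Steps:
H(r) = 10 + r
s(z, b) = 1/(b + z)
d = -306
Q(q) = 0 (Q(q) = 0/(q - 5) = 0/(-5 + q) = 0)
(-2777 + Q(H(8)))/(d - 3076) = (-2777 + 0)/(-306 - 3076) = -2777/(-3382) = -2777*(-1/3382) = 2777/3382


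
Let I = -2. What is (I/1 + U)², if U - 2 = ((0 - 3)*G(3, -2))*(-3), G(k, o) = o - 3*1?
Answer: 2025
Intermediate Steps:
G(k, o) = -3 + o (G(k, o) = o - 3 = -3 + o)
U = -43 (U = 2 + ((0 - 3)*(-3 - 2))*(-3) = 2 - 3*(-5)*(-3) = 2 + 15*(-3) = 2 - 45 = -43)
(I/1 + U)² = (-2/1 - 43)² = (-2*1 - 43)² = (-2 - 43)² = (-45)² = 2025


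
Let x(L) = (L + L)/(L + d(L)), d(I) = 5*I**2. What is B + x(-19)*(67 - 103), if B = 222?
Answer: 10470/47 ≈ 222.77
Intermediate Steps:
x(L) = 2*L/(L + 5*L**2) (x(L) = (L + L)/(L + 5*L**2) = (2*L)/(L + 5*L**2) = 2*L/(L + 5*L**2))
B + x(-19)*(67 - 103) = 222 + (2/(1 + 5*(-19)))*(67 - 103) = 222 + (2/(1 - 95))*(-36) = 222 + (2/(-94))*(-36) = 222 + (2*(-1/94))*(-36) = 222 - 1/47*(-36) = 222 + 36/47 = 10470/47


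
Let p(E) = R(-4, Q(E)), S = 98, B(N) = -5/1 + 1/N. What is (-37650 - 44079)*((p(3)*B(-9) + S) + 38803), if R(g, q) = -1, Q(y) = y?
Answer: -3179757555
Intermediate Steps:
B(N) = -5 + 1/N (B(N) = -5*1 + 1/N = -5 + 1/N)
p(E) = -1
(-37650 - 44079)*((p(3)*B(-9) + S) + 38803) = (-37650 - 44079)*((-(-5 + 1/(-9)) + 98) + 38803) = -81729*((-(-5 - ⅑) + 98) + 38803) = -81729*((-1*(-46/9) + 98) + 38803) = -81729*((46/9 + 98) + 38803) = -81729*(928/9 + 38803) = -81729*350155/9 = -3179757555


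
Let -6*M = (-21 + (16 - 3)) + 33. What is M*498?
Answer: -2075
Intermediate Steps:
M = -25/6 (M = -((-21 + (16 - 3)) + 33)/6 = -((-21 + 13) + 33)/6 = -(-8 + 33)/6 = -⅙*25 = -25/6 ≈ -4.1667)
M*498 = -25/6*498 = -2075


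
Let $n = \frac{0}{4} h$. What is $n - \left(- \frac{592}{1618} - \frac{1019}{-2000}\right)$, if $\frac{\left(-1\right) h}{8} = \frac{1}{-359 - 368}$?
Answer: $- \frac{232371}{1618000} \approx -0.14362$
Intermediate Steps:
$h = \frac{8}{727}$ ($h = - \frac{8}{-359 - 368} = - \frac{8}{-727} = \left(-8\right) \left(- \frac{1}{727}\right) = \frac{8}{727} \approx 0.011004$)
$n = 0$ ($n = \frac{0}{4} \cdot \frac{8}{727} = 0 \cdot \frac{1}{4} \cdot \frac{8}{727} = 0 \cdot \frac{8}{727} = 0$)
$n - \left(- \frac{592}{1618} - \frac{1019}{-2000}\right) = 0 - \left(- \frac{592}{1618} - \frac{1019}{-2000}\right) = 0 - \left(\left(-592\right) \frac{1}{1618} - - \frac{1019}{2000}\right) = 0 - \left(- \frac{296}{809} + \frac{1019}{2000}\right) = 0 - \frac{232371}{1618000} = - \frac{232371}{1618000}$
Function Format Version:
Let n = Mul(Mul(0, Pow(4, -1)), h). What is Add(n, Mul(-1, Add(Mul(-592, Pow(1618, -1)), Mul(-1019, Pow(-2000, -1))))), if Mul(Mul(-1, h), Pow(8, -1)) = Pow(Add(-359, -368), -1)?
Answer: Rational(-232371, 1618000) ≈ -0.14362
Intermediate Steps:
h = Rational(8, 727) (h = Mul(-8, Pow(Add(-359, -368), -1)) = Mul(-8, Pow(-727, -1)) = Mul(-8, Rational(-1, 727)) = Rational(8, 727) ≈ 0.011004)
n = 0 (n = Mul(Mul(0, Pow(4, -1)), Rational(8, 727)) = Mul(Mul(0, Rational(1, 4)), Rational(8, 727)) = Mul(0, Rational(8, 727)) = 0)
Add(n, Mul(-1, Add(Mul(-592, Pow(1618, -1)), Mul(-1019, Pow(-2000, -1))))) = Add(0, Mul(-1, Add(Mul(-592, Pow(1618, -1)), Mul(-1019, Pow(-2000, -1))))) = Add(0, Mul(-1, Add(Mul(-592, Rational(1, 1618)), Mul(-1019, Rational(-1, 2000))))) = Add(0, Mul(-1, Add(Rational(-296, 809), Rational(1019, 2000)))) = Add(0, Mul(-1, Rational(232371, 1618000))) = Add(0, Rational(-232371, 1618000)) = Rational(-232371, 1618000)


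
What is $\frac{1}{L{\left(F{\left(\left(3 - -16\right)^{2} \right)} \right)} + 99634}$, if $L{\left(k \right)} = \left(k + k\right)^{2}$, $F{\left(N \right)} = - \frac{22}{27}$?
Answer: $\frac{729}{72635122} \approx 1.0036 \cdot 10^{-5}$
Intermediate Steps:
$F{\left(N \right)} = - \frac{22}{27}$ ($F{\left(N \right)} = \left(-22\right) \frac{1}{27} = - \frac{22}{27}$)
$L{\left(k \right)} = 4 k^{2}$ ($L{\left(k \right)} = \left(2 k\right)^{2} = 4 k^{2}$)
$\frac{1}{L{\left(F{\left(\left(3 - -16\right)^{2} \right)} \right)} + 99634} = \frac{1}{4 \left(- \frac{22}{27}\right)^{2} + 99634} = \frac{1}{4 \cdot \frac{484}{729} + 99634} = \frac{1}{\frac{1936}{729} + 99634} = \frac{1}{\frac{72635122}{729}} = \frac{729}{72635122}$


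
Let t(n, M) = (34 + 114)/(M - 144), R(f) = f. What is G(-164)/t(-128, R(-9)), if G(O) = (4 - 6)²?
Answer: -153/37 ≈ -4.1351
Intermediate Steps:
G(O) = 4 (G(O) = (-2)² = 4)
t(n, M) = 148/(-144 + M)
G(-164)/t(-128, R(-9)) = 4/((148/(-144 - 9))) = 4/((148/(-153))) = 4/((148*(-1/153))) = 4/(-148/153) = 4*(-153/148) = -153/37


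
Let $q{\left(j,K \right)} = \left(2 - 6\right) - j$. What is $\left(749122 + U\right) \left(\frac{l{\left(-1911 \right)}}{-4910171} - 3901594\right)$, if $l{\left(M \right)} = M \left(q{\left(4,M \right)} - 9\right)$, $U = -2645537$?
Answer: $\frac{5190079785791408045}{701453} \approx 7.399 \cdot 10^{12}$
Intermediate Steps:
$q{\left(j,K \right)} = -4 - j$ ($q{\left(j,K \right)} = \left(2 - 6\right) - j = -4 - j$)
$l{\left(M \right)} = - 17 M$ ($l{\left(M \right)} = M \left(\left(-4 - 4\right) - 9\right) = M \left(-8 - 9\right) = M \left(-17\right) = - 17 M$)
$\left(749122 + U\right) \left(\frac{l{\left(-1911 \right)}}{-4910171} - 3901594\right) = \left(749122 - 2645537\right) \left(\frac{\left(-17\right) \left(-1911\right)}{-4910171} - 3901594\right) = - 1896415 \left(32487 \left(- \frac{1}{4910171}\right) - 3901594\right) = - 1896415 \left(- \frac{4641}{701453} - 3901594\right) = \left(-1896415\right) \left(- \frac{2736784820723}{701453}\right) = \frac{5190079785791408045}{701453}$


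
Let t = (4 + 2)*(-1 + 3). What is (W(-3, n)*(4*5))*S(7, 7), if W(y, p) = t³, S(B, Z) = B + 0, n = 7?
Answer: 241920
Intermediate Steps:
S(B, Z) = B
t = 12 (t = 6*2 = 12)
W(y, p) = 1728 (W(y, p) = 12³ = 1728)
(W(-3, n)*(4*5))*S(7, 7) = (1728*(4*5))*7 = (1728*20)*7 = 34560*7 = 241920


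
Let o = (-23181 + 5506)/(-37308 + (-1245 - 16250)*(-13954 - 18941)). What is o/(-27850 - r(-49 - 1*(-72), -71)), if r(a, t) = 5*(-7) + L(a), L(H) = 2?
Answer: 17675/16007590764789 ≈ 1.1042e-9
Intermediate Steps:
r(a, t) = -33 (r(a, t) = 5*(-7) + 2 = -35 + 2 = -33)
o = -17675/575460717 (o = -17675/(-37308 - 17495*(-32895)) = -17675/(-37308 + 575498025) = -17675/575460717 ≈ -3.0714e-5)
o/(-27850 - r(-49 - 1*(-72), -71)) = -17675/(575460717*(-27850 - 1*(-33))) = -17675/(575460717*(-27850 + 33)) = -17675/575460717/(-27817) = -17675/575460717*(-1/27817) = 17675/16007590764789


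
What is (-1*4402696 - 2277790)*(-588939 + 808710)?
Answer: -1468177088706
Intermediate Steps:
(-1*4402696 - 2277790)*(-588939 + 808710) = (-4402696 - 2277790)*219771 = -6680486*219771 = -1468177088706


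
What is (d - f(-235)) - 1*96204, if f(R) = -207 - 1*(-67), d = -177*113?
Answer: -116065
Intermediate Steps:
d = -20001
f(R) = -140 (f(R) = -207 + 67 = -140)
(d - f(-235)) - 1*96204 = (-20001 - 1*(-140)) - 1*96204 = (-20001 + 140) - 96204 = -19861 - 96204 = -116065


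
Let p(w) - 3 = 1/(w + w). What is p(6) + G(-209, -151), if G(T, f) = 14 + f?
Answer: -1607/12 ≈ -133.92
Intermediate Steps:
p(w) = 3 + 1/(2*w) (p(w) = 3 + 1/(w + w) = 3 + 1/(2*w))
p(6) + G(-209, -151) = (3 + (1/2)/6) + (14 - 151) = (3 + (1/2)*(1/6)) - 137 = (3 + 1/12) - 137 = 37/12 - 137 = -1607/12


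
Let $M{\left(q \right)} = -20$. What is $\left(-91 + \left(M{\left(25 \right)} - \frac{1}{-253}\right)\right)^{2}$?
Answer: $\frac{788598724}{64009} \approx 12320.0$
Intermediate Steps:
$\left(-91 + \left(M{\left(25 \right)} - \frac{1}{-253}\right)\right)^{2} = \left(-91 - \frac{5059}{253}\right)^{2} = \left(- \frac{28082}{253}\right)^{2} = \frac{788598724}{64009}$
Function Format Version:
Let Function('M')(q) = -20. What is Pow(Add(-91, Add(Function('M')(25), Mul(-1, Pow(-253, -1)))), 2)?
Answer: Rational(788598724, 64009) ≈ 12320.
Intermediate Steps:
Pow(Add(-91, Add(Function('M')(25), Mul(-1, Pow(-253, -1)))), 2) = Pow(Add(-91, Add(-20, Mul(-1, Pow(-253, -1)))), 2) = Pow(Add(-91, Add(-20, Mul(-1, Rational(-1, 253)))), 2) = Pow(Add(-91, Add(-20, Rational(1, 253))), 2) = Pow(Add(-91, Rational(-5059, 253)), 2) = Pow(Rational(-28082, 253), 2) = Rational(788598724, 64009)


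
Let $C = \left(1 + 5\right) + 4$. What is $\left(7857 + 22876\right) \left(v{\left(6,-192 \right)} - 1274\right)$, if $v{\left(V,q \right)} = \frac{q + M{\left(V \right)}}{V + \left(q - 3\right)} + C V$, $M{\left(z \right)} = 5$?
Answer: $- \frac{7045816847}{189} \approx -3.7279 \cdot 10^{7}$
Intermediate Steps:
$C = 10$ ($C = 6 + 4 = 10$)
$v{\left(V,q \right)} = 10 V + \frac{5 + q}{-3 + V + q}$ ($v{\left(V,q \right)} = \frac{q + 5}{V + \left(q - 3\right)} + 10 V = \frac{5 + q}{V + \left(q - 3\right)} + 10 V = \frac{5 + q}{V + \left(-3 + q\right)} + 10 V = \frac{5 + q}{-3 + V + q} + 10 V = 10 V + \frac{5 + q}{-3 + V + q}$)
$\left(7857 + 22876\right) \left(v{\left(6,-192 \right)} - 1274\right) = \left(7857 + 22876\right) \left(\frac{5 - 192 - 180 + 10 \cdot 6^{2} + 10 \cdot 6 \left(-192\right)}{-3 + 6 - 192} - 1274\right) = 30733 \left(\frac{5 - 192 - 180 + 10 \cdot 36 - 11520}{-189} - 1274\right) = 30733 \left(- \frac{5 - 192 - 180 + 360 - 11520}{189} - 1274\right) = 30733 \left(\left(- \frac{1}{189}\right) \left(-11527\right) - 1274\right) = 30733 \left(\frac{11527}{189} - 1274\right) = 30733 \left(- \frac{229259}{189}\right) = - \frac{7045816847}{189}$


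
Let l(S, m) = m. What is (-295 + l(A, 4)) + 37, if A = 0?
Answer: -254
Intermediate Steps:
(-295 + l(A, 4)) + 37 = (-295 + 4) + 37 = -291 + 37 = -254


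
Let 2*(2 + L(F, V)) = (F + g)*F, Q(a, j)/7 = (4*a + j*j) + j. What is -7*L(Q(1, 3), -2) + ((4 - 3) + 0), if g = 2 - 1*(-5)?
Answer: -46633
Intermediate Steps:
g = 7 (g = 2 + 5 = 7)
Q(a, j) = 7*j + 7*j² + 28*a (Q(a, j) = 7*((4*a + j*j) + j) = 7*((4*a + j²) + j) = 7*((j² + 4*a) + j) = 7*(j + j² + 4*a) = 7*j + 7*j² + 28*a)
L(F, V) = -2 + F*(7 + F)/2 (L(F, V) = -2 + ((F + 7)*F)/2 = -2 + ((7 + F)*F)/2 = -2 + (F*(7 + F))/2 = -2 + F*(7 + F)/2)
-7*L(Q(1, 3), -2) + ((4 - 3) + 0) = -7*(-2 + (7*3 + 7*3² + 28*1)²/2 + 7*(7*3 + 7*3² + 28*1)/2) + ((4 - 3) + 0) = -7*(-2 + (21 + 7*9 + 28)²/2 + 7*(21 + 7*9 + 28)/2) + (1 + 0) = -7*(-2 + (21 + 63 + 28)²/2 + 7*(21 + 63 + 28)/2) + 1 = -7*(-2 + (½)*112² + (7/2)*112) + 1 = -7*(-2 + (½)*12544 + 392) + 1 = -7*(-2 + 6272 + 392) + 1 = -7*6662 + 1 = -46634 + 1 = -46633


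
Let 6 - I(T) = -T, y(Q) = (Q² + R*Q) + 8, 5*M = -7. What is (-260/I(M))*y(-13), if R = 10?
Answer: -61100/23 ≈ -2656.5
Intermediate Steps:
M = -7/5 (M = (⅕)*(-7) = -7/5 ≈ -1.4000)
y(Q) = 8 + Q² + 10*Q (y(Q) = (Q² + 10*Q) + 8 = 8 + Q² + 10*Q)
I(T) = 6 + T (I(T) = 6 - (-1)*T = 6 + T)
(-260/I(M))*y(-13) = (-260/(6 - 7/5))*(8 + (-13)² + 10*(-13)) = (-260/23/5)*(8 + 169 - 130) = -260*5/23*47 = -1300/23*47 = -61100/23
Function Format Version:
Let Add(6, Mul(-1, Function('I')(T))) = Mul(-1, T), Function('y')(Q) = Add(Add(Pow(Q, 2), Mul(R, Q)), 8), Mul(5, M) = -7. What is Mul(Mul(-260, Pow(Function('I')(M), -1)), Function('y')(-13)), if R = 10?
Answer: Rational(-61100, 23) ≈ -2656.5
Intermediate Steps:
M = Rational(-7, 5) (M = Mul(Rational(1, 5), -7) = Rational(-7, 5) ≈ -1.4000)
Function('y')(Q) = Add(8, Pow(Q, 2), Mul(10, Q)) (Function('y')(Q) = Add(Add(Pow(Q, 2), Mul(10, Q)), 8) = Add(8, Pow(Q, 2), Mul(10, Q)))
Function('I')(T) = Add(6, T) (Function('I')(T) = Add(6, Mul(-1, Mul(-1, T))) = Add(6, T))
Mul(Mul(-260, Pow(Function('I')(M), -1)), Function('y')(-13)) = Mul(Mul(-260, Pow(Add(6, Rational(-7, 5)), -1)), Add(8, Pow(-13, 2), Mul(10, -13))) = Mul(Mul(-260, Pow(Rational(23, 5), -1)), Add(8, 169, -130)) = Mul(Mul(-260, Rational(5, 23)), 47) = Mul(Rational(-1300, 23), 47) = Rational(-61100, 23)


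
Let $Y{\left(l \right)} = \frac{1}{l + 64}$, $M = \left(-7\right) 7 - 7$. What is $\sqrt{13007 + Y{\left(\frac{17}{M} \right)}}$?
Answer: $\frac{5 \sqrt{6619784847}}{3567} \approx 114.05$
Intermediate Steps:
$M = -56$ ($M = -49 - 7 = -56$)
$Y{\left(l \right)} = \frac{1}{64 + l}$
$\sqrt{13007 + Y{\left(\frac{17}{M} \right)}} = \sqrt{13007 + \frac{1}{64 + \frac{17}{-56}}} = \sqrt{13007 + \frac{1}{64 + 17 \left(- \frac{1}{56}\right)}} = \sqrt{13007 + \frac{1}{64 - \frac{17}{56}}} = \sqrt{13007 + \frac{1}{\frac{3567}{56}}} = \sqrt{13007 + \frac{56}{3567}} = \sqrt{\frac{46396025}{3567}} = \frac{5 \sqrt{6619784847}}{3567}$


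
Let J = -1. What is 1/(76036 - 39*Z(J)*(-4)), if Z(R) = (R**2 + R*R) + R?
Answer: 1/76192 ≈ 1.3125e-5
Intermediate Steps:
Z(R) = R + 2*R**2 (Z(R) = (R**2 + R**2) + R = 2*R**2 + R = R + 2*R**2)
1/(76036 - 39*Z(J)*(-4)) = 1/(76036 - (-39)*(1 + 2*(-1))*(-4)) = 1/(76036 - (-39)*(1 - 2)*(-4)) = 1/(76036 - (-39)*(-1)*(-4)) = 1/(76036 - 39*1*(-4)) = 1/(76036 - 39*(-4)) = 1/(76036 + 156) = 1/76192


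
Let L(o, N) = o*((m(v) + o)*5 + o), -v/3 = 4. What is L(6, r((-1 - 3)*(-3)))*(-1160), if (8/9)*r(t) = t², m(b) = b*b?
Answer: -5261760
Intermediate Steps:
v = -12 (v = -3*4 = -12)
m(b) = b²
r(t) = 9*t²/8
L(o, N) = o*(720 + 6*o) (L(o, N) = o*(((-12)² + o)*5 + o) = o*((144 + o)*5 + o) = o*((720 + 5*o) + o) = o*(720 + 6*o))
L(6, r((-1 - 3)*(-3)))*(-1160) = (6*6*(120 + 6))*(-1160) = (6*6*126)*(-1160) = 4536*(-1160) = -5261760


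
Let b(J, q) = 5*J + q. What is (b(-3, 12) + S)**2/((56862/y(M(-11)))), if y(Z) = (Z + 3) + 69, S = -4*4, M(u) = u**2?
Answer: 69673/56862 ≈ 1.2253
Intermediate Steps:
b(J, q) = q + 5*J
S = -16
y(Z) = 72 + Z (y(Z) = (3 + Z) + 69 = 72 + Z)
(b(-3, 12) + S)**2/((56862/y(M(-11)))) = ((12 + 5*(-3)) - 16)**2/((56862/(72 + (-11)**2))) = ((12 - 15) - 16)**2/((56862/(72 + 121))) = (-3 - 16)**2/((56862/193)) = (-19)**2/((56862*(1/193))) = 361/(56862/193) = 361*(193/56862) = 69673/56862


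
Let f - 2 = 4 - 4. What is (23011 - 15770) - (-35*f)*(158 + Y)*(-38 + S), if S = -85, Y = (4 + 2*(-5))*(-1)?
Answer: -1404799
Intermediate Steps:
Y = 6 (Y = (4 - 10)*(-1) = -6*(-1) = 6)
f = 2 (f = 2 + (4 - 4) = 2 + 0 = 2)
(23011 - 15770) - (-35*f)*(158 + Y)*(-38 + S) = (23011 - 15770) - (-35*2)*(158 + 6)*(-38 - 85) = 7241 - (-70)*164*(-123) = 7241 - (-70)*(-20172) = 7241 - 1*1412040 = 7241 - 1412040 = -1404799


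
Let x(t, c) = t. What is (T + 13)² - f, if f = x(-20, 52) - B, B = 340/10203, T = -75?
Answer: 39424732/10203 ≈ 3864.0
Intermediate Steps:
B = 340/10203 (B = 340*(1/10203) = 340/10203 ≈ 0.033324)
f = -204400/10203 (f = -20 - 1*340/10203 = -20 - 340/10203 = -204400/10203 ≈ -20.033)
(T + 13)² - f = (-75 + 13)² - 1*(-204400/10203) = (-62)² + 204400/10203 = 3844 + 204400/10203 = 39424732/10203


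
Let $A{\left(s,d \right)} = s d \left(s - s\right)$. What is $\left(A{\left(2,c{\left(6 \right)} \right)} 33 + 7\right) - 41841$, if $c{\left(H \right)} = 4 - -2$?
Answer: $-41834$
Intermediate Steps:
$c{\left(H \right)} = 6$ ($c{\left(H \right)} = 4 + 2 = 6$)
$A{\left(s,d \right)} = 0$ ($A{\left(s,d \right)} = d s 0 = 0$)
$\left(A{\left(2,c{\left(6 \right)} \right)} 33 + 7\right) - 41841 = \left(0 \cdot 33 + 7\right) - 41841 = \left(0 + 7\right) - 41841 = 7 - 41841 = -41834$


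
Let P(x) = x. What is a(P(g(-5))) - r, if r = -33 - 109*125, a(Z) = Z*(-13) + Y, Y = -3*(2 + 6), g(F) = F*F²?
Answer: 15259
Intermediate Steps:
g(F) = F³
Y = -24 (Y = -3*8 = -24)
a(Z) = -24 - 13*Z (a(Z) = Z*(-13) - 24 = -13*Z - 24 = -24 - 13*Z)
r = -13658 (r = -33 - 13625 = -13658)
a(P(g(-5))) - r = (-24 - 13*(-5)³) - 1*(-13658) = (-24 - 13*(-125)) + 13658 = (-24 + 1625) + 13658 = 1601 + 13658 = 15259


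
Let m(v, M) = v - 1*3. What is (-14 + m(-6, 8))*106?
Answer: -2438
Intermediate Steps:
m(v, M) = -3 + v (m(v, M) = v - 3 = -3 + v)
(-14 + m(-6, 8))*106 = (-14 + (-3 - 6))*106 = (-14 - 9)*106 = -23*106 = -2438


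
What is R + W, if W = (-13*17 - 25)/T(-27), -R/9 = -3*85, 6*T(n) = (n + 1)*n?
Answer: 89423/39 ≈ 2292.9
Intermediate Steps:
T(n) = n*(1 + n)/6 (T(n) = ((n + 1)*n)/6 = ((1 + n)*n)/6 = (n*(1 + n))/6 = n*(1 + n)/6)
R = 2295 (R = -(-27)*85 = -9*(-255) = 2295)
W = -82/39 (W = (-13*17 - 25)/(((1/6)*(-27)*(1 - 27))) = (-221 - 25)/(((1/6)*(-27)*(-26))) = -246/117 = -246*1/117 = -82/39 ≈ -2.1026)
R + W = 2295 - 82/39 = 89423/39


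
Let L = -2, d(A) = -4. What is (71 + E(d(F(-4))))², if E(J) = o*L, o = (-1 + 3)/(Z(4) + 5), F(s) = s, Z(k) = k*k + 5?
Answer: 848241/169 ≈ 5019.2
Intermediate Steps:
Z(k) = 5 + k² (Z(k) = k² + 5 = 5 + k²)
o = 1/13 (o = (-1 + 3)/((5 + 4²) + 5) = 2/((5 + 16) + 5) = 2/(21 + 5) = 2/26 = 2*(1/26) = 1/13 ≈ 0.076923)
E(J) = -2/13 (E(J) = (1/13)*(-2) = -2/13)
(71 + E(d(F(-4))))² = (71 - 2/13)² = (921/13)² = 848241/169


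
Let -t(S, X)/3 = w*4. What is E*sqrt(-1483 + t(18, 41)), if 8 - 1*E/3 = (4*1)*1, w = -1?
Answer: 12*I*sqrt(1471) ≈ 460.24*I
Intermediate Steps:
t(S, X) = 12 (t(S, X) = -(-3)*4 = -3*(-4) = 12)
E = 12 (E = 24 - 3*4*1 = 24 - 12 = 12)
E*sqrt(-1483 + t(18, 41)) = 12*sqrt(-1483 + 12) = 12*sqrt(-1471) = 12*(I*sqrt(1471)) = 12*I*sqrt(1471)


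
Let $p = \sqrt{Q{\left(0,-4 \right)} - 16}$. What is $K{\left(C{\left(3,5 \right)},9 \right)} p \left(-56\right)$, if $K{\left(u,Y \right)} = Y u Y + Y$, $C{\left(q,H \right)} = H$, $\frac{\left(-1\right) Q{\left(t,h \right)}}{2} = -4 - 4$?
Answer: $0$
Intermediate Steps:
$Q{\left(t,h \right)} = 16$ ($Q{\left(t,h \right)} = - 2 \left(-4 - 4\right) = \left(-2\right) \left(-8\right) = 16$)
$K{\left(u,Y \right)} = Y + u Y^{2}$ ($K{\left(u,Y \right)} = u Y^{2} + Y = Y + u Y^{2}$)
$p = 0$ ($p = \sqrt{16 - 16} = \sqrt{0} = 0$)
$K{\left(C{\left(3,5 \right)},9 \right)} p \left(-56\right) = 9 \left(1 + 9 \cdot 5\right) 0 \left(-56\right) = 9 \left(1 + 45\right) 0 \left(-56\right) = 9 \cdot 46 \cdot 0 \left(-56\right) = 414 \cdot 0 \left(-56\right) = 0 \left(-56\right) = 0$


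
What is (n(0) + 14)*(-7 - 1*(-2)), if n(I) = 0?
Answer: -70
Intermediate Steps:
(n(0) + 14)*(-7 - 1*(-2)) = (0 + 14)*(-7 - 1*(-2)) = 14*(-7 + 2) = 14*(-5) = -70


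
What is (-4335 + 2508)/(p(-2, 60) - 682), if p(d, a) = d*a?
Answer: 1827/802 ≈ 2.2781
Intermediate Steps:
p(d, a) = a*d
(-4335 + 2508)/(p(-2, 60) - 682) = (-4335 + 2508)/(60*(-2) - 682) = -1827/(-120 - 682) = -1827/(-802) = -1827*(-1/802) = 1827/802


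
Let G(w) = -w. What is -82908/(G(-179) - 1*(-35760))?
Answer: -82908/35939 ≈ -2.3069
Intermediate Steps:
-82908/(G(-179) - 1*(-35760)) = -82908/(-1*(-179) - 1*(-35760)) = -82908/(179 + 35760) = -82908/35939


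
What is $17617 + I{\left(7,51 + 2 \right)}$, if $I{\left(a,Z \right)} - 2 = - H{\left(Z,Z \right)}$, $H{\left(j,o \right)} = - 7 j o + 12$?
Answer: $37270$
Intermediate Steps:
$H{\left(j,o \right)} = 12 - 7 j o$ ($H{\left(j,o \right)} = - 7 j o + 12 = 12 - 7 j o$)
$I{\left(a,Z \right)} = -10 + 7 Z^{2}$ ($I{\left(a,Z \right)} = 2 - \left(12 - 7 Z Z\right) = 2 - \left(12 - 7 Z^{2}\right) = 2 + \left(-12 + 7 Z^{2}\right) = -10 + 7 Z^{2}$)
$17617 + I{\left(7,51 + 2 \right)} = 17617 - \left(10 - 7 \left(51 + 2\right)^{2}\right) = 17617 - \left(10 - 7 \cdot 53^{2}\right) = 17617 + \left(-10 + 7 \cdot 2809\right) = 17617 + \left(-10 + 19663\right) = 17617 + 19653 = 37270$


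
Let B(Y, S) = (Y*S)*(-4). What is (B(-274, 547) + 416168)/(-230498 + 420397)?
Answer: 1015680/189899 ≈ 5.3485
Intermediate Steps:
B(Y, S) = -4*S*Y (B(Y, S) = (S*Y)*(-4) = -4*S*Y)
(B(-274, 547) + 416168)/(-230498 + 420397) = (-4*547*(-274) + 416168)/(-230498 + 420397) = (599512 + 416168)/189899 = 1015680*(1/189899) = 1015680/189899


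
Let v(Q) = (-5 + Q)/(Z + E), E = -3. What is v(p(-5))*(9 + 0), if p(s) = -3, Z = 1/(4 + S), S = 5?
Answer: 324/13 ≈ 24.923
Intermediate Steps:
Z = ⅑ (Z = 1/(4 + 5) = 1/9 = ⅑ ≈ 0.11111)
v(Q) = 45/26 - 9*Q/26 (v(Q) = (-5 + Q)/(⅑ - 3) = (-5 + Q)/(-26/9) = (-5 + Q)*(-9/26) = 45/26 - 9*Q/26)
v(p(-5))*(9 + 0) = (45/26 - 9/26*(-3))*(9 + 0) = (45/26 + 27/26)*9 = (36/13)*9 = 324/13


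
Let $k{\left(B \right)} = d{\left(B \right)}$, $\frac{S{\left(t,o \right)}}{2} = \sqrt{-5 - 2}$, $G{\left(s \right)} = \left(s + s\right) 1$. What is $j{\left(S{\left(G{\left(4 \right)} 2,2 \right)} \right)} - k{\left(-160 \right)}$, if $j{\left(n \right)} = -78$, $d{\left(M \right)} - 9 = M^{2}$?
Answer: $-25687$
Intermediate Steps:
$d{\left(M \right)} = 9 + M^{2}$
$G{\left(s \right)} = 2 s$ ($G{\left(s \right)} = 2 s 1 = 2 s$)
$S{\left(t,o \right)} = 2 i \sqrt{7}$ ($S{\left(t,o \right)} = 2 \sqrt{-5 - 2} = 2 \sqrt{-7} = 2 i \sqrt{7}$)
$k{\left(B \right)} = 9 + B^{2}$
$j{\left(S{\left(G{\left(4 \right)} 2,2 \right)} \right)} - k{\left(-160 \right)} = -78 - \left(9 + \left(-160\right)^{2}\right) = -78 - \left(9 + 25600\right) = -78 - 25609 = -25687$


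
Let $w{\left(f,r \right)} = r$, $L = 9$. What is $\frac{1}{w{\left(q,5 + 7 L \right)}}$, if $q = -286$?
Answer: $\frac{1}{68} \approx 0.014706$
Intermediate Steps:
$\frac{1}{w{\left(q,5 + 7 L \right)}} = \frac{1}{5 + 7 \cdot 9} = \frac{1}{5 + 63} = \frac{1}{68}$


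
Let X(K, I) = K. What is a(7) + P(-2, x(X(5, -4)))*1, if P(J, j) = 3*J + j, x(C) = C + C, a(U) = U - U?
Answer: 4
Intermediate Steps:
a(U) = 0
x(C) = 2*C
P(J, j) = j + 3*J
a(7) + P(-2, x(X(5, -4)))*1 = 0 + (2*5 + 3*(-2))*1 = 0 + (10 - 6)*1 = 0 + 4*1 = 0 + 4 = 4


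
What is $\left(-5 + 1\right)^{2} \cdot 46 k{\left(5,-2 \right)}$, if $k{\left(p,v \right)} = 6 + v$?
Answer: $2944$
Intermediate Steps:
$\left(-5 + 1\right)^{2} \cdot 46 k{\left(5,-2 \right)} = \left(-5 + 1\right)^{2} \cdot 46 \left(6 - 2\right) = \left(-4\right)^{2} \cdot 46 \cdot 4 = 16 \cdot 46 \cdot 4 = 736 \cdot 4 = 2944$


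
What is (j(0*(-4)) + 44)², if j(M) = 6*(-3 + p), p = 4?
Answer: 2500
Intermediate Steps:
j(M) = 6 (j(M) = 6*(-3 + 4) = 6*1 = 6)
(j(0*(-4)) + 44)² = (6 + 44)² = 50² = 2500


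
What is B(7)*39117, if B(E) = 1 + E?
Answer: 312936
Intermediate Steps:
B(7)*39117 = (1 + 7)*39117 = 8*39117 = 312936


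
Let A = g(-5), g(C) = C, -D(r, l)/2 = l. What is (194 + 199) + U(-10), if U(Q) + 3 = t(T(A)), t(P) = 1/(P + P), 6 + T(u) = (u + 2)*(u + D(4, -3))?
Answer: 7019/18 ≈ 389.94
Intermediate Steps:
D(r, l) = -2*l
A = -5
T(u) = -6 + (2 + u)*(6 + u) (T(u) = -6 + (u + 2)*(u - 2*(-3)) = -6 + (2 + u)*(u + 6) = -6 + (2 + u)*(6 + u))
t(P) = 1/(2*P)
U(Q) = -55/18 (U(Q) = -3 + 1/(2*(6 + (-5)² + 8*(-5))) = -3 + 1/(2*(6 + 25 - 40)) = -3 + (½)/(-9) = -3 + (½)*(-⅑) = -3 - 1/18 = -55/18)
(194 + 199) + U(-10) = (194 + 199) - 55/18 = 393 - 55/18 = 7019/18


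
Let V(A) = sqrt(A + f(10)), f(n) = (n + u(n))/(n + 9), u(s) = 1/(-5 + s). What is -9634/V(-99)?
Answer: 4817*I*sqrt(888630)/4677 ≈ 970.89*I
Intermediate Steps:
f(n) = (n + 1/(-5 + n))/(9 + n) (f(n) = (n + 1/(-5 + n))/(n + 9) = (n + 1/(-5 + n))/(9 + n))
V(A) = sqrt(51/95 + A) (V(A) = sqrt(A + (1 + 10*(-5 + 10))/((-5 + 10)*(9 + 10))) = sqrt(A + (1 + 10*5)/(5*19)) = sqrt(A + (1/5)*(1/19)*(1 + 50)) = sqrt(A + (1/5)*(1/19)*51) = sqrt(A + 51/95) = sqrt(51/95 + A))
-9634/V(-99) = -9634*95/sqrt(4845 + 9025*(-99)) = -9634*95/sqrt(4845 - 893475) = -9634*(-I*sqrt(888630)/9354) = -(-4817)*I*sqrt(888630)/4677 = 4817*I*sqrt(888630)/4677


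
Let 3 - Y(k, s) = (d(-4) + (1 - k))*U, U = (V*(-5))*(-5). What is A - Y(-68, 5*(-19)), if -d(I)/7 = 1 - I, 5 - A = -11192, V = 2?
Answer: 12894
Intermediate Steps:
A = 11197 (A = 5 - 1*(-11192) = 5 + 11192 = 11197)
d(I) = -7 + 7*I (d(I) = -7*(1 - I) = -7 + 7*I)
U = 50 (U = (2*(-5))*(-5) = -10*(-5) = 50)
Y(k, s) = 1703 + 50*k (Y(k, s) = 3 - ((-7 + 7*(-4)) + (1 - k))*50 = 3 - ((-7 - 28) + (1 - k))*50 = 3 - (-35 + (1 - k))*50 = 3 - (-34 - k)*50 = 3 - (-1700 - 50*k) = 3 + (1700 + 50*k) = 1703 + 50*k)
A - Y(-68, 5*(-19)) = 11197 - (1703 + 50*(-68)) = 11197 - (1703 - 3400) = 11197 - 1*(-1697) = 11197 + 1697 = 12894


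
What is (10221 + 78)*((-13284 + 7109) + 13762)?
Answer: 78138513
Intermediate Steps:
(10221 + 78)*((-13284 + 7109) + 13762) = 10299*(-6175 + 13762) = 10299*7587 = 78138513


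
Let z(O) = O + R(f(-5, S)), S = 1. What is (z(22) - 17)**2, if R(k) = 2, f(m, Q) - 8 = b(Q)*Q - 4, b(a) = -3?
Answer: 49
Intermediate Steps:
f(m, Q) = 4 - 3*Q (f(m, Q) = 8 + (-3*Q - 4) = 8 + (-4 - 3*Q) = 4 - 3*Q)
z(O) = 2 + O (z(O) = O + 2 = 2 + O)
(z(22) - 17)**2 = ((2 + 22) - 17)**2 = (24 - 17)**2 = 7**2 = 49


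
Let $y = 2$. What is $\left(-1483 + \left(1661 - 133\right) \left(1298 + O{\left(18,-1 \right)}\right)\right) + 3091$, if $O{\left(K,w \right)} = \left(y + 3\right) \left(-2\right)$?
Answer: $1969672$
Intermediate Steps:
$O{\left(K,w \right)} = -10$ ($O{\left(K,w \right)} = \left(2 + 3\right) \left(-2\right) = 5 \left(-2\right) = -10$)
$\left(-1483 + \left(1661 - 133\right) \left(1298 + O{\left(18,-1 \right)}\right)\right) + 3091 = \left(-1483 + \left(1661 - 133\right) \left(1298 - 10\right)\right) + 3091 = \left(-1483 + 1528 \cdot 1288\right) + 3091 = \left(-1483 + 1968064\right) + 3091 = 1966581 + 3091 = 1969672$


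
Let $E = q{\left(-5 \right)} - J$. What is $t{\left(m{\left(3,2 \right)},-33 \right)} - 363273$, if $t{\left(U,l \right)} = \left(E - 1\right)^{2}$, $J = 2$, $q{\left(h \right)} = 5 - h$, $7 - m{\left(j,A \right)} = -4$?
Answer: $-363224$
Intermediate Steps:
$m{\left(j,A \right)} = 11$ ($m{\left(j,A \right)} = 7 - -4 = 7 + 4 = 11$)
$E = 8$ ($E = \left(5 - -5\right) - 2 = \left(5 + 5\right) - 2 = 10 - 2 = 8$)
$t{\left(U,l \right)} = 49$ ($t{\left(U,l \right)} = \left(8 - 1\right)^{2} = 7^{2} = 49$)
$t{\left(m{\left(3,2 \right)},-33 \right)} - 363273 = 49 - 363273 = -363224$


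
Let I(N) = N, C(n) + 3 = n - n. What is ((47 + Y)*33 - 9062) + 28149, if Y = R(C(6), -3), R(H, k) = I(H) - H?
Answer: 20638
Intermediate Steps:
C(n) = -3 (C(n) = -3 + (n - n) = -3 + 0 = -3)
R(H, k) = 0 (R(H, k) = H - H = 0)
Y = 0
((47 + Y)*33 - 9062) + 28149 = ((47 + 0)*33 - 9062) + 28149 = (47*33 - 9062) + 28149 = (1551 - 9062) + 28149 = -7511 + 28149 = 20638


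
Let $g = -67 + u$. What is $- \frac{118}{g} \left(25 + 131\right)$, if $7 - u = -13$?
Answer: $\frac{18408}{47} \approx 391.66$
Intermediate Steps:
$u = 20$ ($u = 7 - -13 = 7 + 13 = 20$)
$g = -47$ ($g = -67 + 20 = -47$)
$- \frac{118}{g} \left(25 + 131\right) = - \frac{118}{-47} \left(25 + 131\right) = \left(-118\right) \left(- \frac{1}{47}\right) 156 = \frac{118}{47} \cdot 156 = \frac{18408}{47}$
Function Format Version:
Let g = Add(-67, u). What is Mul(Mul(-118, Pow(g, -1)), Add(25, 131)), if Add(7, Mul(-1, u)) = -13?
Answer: Rational(18408, 47) ≈ 391.66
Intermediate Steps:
u = 20 (u = Add(7, Mul(-1, -13)) = Add(7, 13) = 20)
g = -47 (g = Add(-67, 20) = -47)
Mul(Mul(-118, Pow(g, -1)), Add(25, 131)) = Mul(Mul(-118, Pow(-47, -1)), Add(25, 131)) = Mul(Mul(-118, Rational(-1, 47)), 156) = Mul(Rational(118, 47), 156) = Rational(18408, 47)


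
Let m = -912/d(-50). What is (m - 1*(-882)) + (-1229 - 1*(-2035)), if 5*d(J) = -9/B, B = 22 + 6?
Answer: 47624/3 ≈ 15875.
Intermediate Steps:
B = 28
d(J) = -9/140 (d(J) = (-9/28)/5 = (-9*1/28)/5 = (1/5)*(-9/28) = -9/140)
m = 42560/3 (m = -912/(-9/140) = -912*(-140/9) = 42560/3 ≈ 14187.)
(m - 1*(-882)) + (-1229 - 1*(-2035)) = (42560/3 - 1*(-882)) + (-1229 - 1*(-2035)) = (42560/3 + 882) + (-1229 + 2035) = 45206/3 + 806 = 47624/3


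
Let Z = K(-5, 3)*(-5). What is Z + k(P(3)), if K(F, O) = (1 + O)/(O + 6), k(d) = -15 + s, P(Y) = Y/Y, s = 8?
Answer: -83/9 ≈ -9.2222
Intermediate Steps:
P(Y) = 1
k(d) = -7 (k(d) = -15 + 8 = -7)
K(F, O) = (1 + O)/(6 + O)
Z = -20/9 (Z = ((1 + 3)/(6 + 3))*(-5) = (4/9)*(-5) = -20/9 ≈ -2.2222)
Z + k(P(3)) = -20/9 - 7 = -83/9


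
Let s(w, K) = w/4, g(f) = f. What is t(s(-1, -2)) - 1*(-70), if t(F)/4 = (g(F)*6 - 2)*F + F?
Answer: 145/2 ≈ 72.500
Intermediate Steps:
s(w, K) = w/4 (s(w, K) = w*(¼) = w/4)
t(F) = 4*F + 4*F*(-2 + 6*F) (t(F) = 4*((F*6 - 2)*F + F) = 4*((6*F - 2)*F + F) = 4*((-2 + 6*F)*F + F) = 4*(F*(-2 + 6*F) + F) = 4*(F + F*(-2 + 6*F)) = 4*F + 4*F*(-2 + 6*F))
t(s(-1, -2)) - 1*(-70) = 4*((¼)*(-1))*(-1 + 6*((¼)*(-1))) - 1*(-70) = 4*(-¼)*(-1 + 6*(-¼)) + 70 = 4*(-¼)*(-1 - 3/2) + 70 = 4*(-¼)*(-5/2) + 70 = 5/2 + 70 = 145/2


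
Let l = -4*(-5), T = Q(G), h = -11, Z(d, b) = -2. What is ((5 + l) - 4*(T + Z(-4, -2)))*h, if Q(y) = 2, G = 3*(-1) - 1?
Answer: -275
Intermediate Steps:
G = -4 (G = -3 - 1 = -4)
T = 2
l = 20
((5 + l) - 4*(T + Z(-4, -2)))*h = ((5 + 20) - 4*(2 - 2))*(-11) = (25 - 4*0)*(-11) = (25 + 0)*(-11) = 25*(-11) = -275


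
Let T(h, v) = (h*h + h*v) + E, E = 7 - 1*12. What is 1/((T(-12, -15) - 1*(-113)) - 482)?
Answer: -1/50 ≈ -0.020000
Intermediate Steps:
E = -5 (E = 7 - 12 = -5)
T(h, v) = -5 + h² + h*v (T(h, v) = (h*h + h*v) - 5 = (h² + h*v) - 5 = -5 + h² + h*v)
1/((T(-12, -15) - 1*(-113)) - 482) = 1/(((-5 + (-12)² - 12*(-15)) - 1*(-113)) - 482) = 1/(((-5 + 144 + 180) + 113) - 482) = 1/((319 + 113) - 482) = 1/(432 - 482) = 1/(-50) = -1/50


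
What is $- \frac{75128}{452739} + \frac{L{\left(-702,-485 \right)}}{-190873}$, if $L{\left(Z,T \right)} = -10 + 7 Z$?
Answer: $- \frac{12110619908}{86415651147} \approx -0.14014$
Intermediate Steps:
$- \frac{75128}{452739} + \frac{L{\left(-702,-485 \right)}}{-190873} = - \frac{75128}{452739} + \frac{-10 + 7 \left(-702\right)}{-190873} = \left(-75128\right) \frac{1}{452739} + \left(-10 - 4914\right) \left(- \frac{1}{190873}\right) = - \frac{75128}{452739} - - \frac{4924}{190873} = - \frac{75128}{452739} + \frac{4924}{190873} = - \frac{12110619908}{86415651147}$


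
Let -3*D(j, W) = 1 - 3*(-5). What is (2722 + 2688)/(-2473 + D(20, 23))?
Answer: -3246/1487 ≈ -2.1829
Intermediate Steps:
D(j, W) = -16/3 (D(j, W) = -(1 - 3*(-5))/3 = -(1 + 15)/3 = -⅓*16 = -16/3)
(2722 + 2688)/(-2473 + D(20, 23)) = (2722 + 2688)/(-2473 - 16/3) = 5410/(-7435/3) = 5410*(-3/7435) = -3246/1487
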